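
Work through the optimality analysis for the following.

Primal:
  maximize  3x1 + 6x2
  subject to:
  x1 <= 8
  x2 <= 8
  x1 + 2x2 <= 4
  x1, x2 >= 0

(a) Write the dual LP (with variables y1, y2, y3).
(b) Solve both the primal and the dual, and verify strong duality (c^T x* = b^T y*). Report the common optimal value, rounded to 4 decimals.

The standard primal-dual pair for 'max c^T x s.t. A x <= b, x >= 0' is:
  Dual:  min b^T y  s.t.  A^T y >= c,  y >= 0.

So the dual LP is:
  minimize  8y1 + 8y2 + 4y3
  subject to:
    y1 + y3 >= 3
    y2 + 2y3 >= 6
    y1, y2, y3 >= 0

Solving the primal: x* = (4, 0).
  primal value c^T x* = 12.
Solving the dual: y* = (0, 0, 3).
  dual value b^T y* = 12.
Strong duality: c^T x* = b^T y*. Confirmed.

12


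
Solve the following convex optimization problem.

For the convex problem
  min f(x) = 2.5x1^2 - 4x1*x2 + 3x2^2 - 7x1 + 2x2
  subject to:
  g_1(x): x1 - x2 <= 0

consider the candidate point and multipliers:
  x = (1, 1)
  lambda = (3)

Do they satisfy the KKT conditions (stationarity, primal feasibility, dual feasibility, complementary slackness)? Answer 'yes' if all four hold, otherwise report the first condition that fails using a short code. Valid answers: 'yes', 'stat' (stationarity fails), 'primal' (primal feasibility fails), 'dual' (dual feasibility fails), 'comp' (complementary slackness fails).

Gradient of f: grad f(x) = Q x + c = (-6, 4)
Constraint values g_i(x) = a_i^T x - b_i:
  g_1((1, 1)) = 0
Stationarity residual: grad f(x) + sum_i lambda_i a_i = (-3, 1)
  -> stationarity FAILS
Primal feasibility (all g_i <= 0): OK
Dual feasibility (all lambda_i >= 0): OK
Complementary slackness (lambda_i * g_i(x) = 0 for all i): OK

Verdict: the first failing condition is stationarity -> stat.

stat


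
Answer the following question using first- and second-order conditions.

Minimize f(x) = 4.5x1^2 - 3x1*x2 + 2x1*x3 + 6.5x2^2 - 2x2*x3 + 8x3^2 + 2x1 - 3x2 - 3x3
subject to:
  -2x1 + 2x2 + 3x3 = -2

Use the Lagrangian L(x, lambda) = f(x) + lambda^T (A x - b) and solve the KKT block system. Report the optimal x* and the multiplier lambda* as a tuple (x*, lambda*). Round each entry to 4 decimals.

Form the Lagrangian:
  L(x, lambda) = (1/2) x^T Q x + c^T x + lambda^T (A x - b)
Stationarity (grad_x L = 0): Q x + c + A^T lambda = 0.
Primal feasibility: A x = b.

This gives the KKT block system:
  [ Q   A^T ] [ x     ]   [-c ]
  [ A    0  ] [ lambda ] = [ b ]

Solving the linear system:
  x*      = (0.3676, -0.1206, -0.3412)
  lambda* = (2.4941)
  f(x*)   = 3.5544

x* = (0.3676, -0.1206, -0.3412), lambda* = (2.4941)


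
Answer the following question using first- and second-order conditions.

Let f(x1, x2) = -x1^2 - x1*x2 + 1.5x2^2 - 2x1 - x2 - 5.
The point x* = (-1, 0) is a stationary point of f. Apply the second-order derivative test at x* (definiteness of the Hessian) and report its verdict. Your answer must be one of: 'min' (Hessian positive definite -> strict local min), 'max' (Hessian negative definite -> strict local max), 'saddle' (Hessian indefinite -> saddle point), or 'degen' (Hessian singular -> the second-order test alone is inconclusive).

Compute the Hessian H = grad^2 f:
  H = [[-2, -1], [-1, 3]]
Verify stationarity: grad f(x*) = H x* + g = (0, 0).
Eigenvalues of H: -2.1926, 3.1926.
Eigenvalues have mixed signs, so H is indefinite -> x* is a saddle point.

saddle


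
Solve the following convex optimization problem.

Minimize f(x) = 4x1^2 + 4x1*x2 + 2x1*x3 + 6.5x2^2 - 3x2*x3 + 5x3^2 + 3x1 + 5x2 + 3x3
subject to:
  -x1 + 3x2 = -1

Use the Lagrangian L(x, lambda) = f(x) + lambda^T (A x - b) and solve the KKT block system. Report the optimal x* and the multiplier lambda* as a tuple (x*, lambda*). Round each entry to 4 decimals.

Form the Lagrangian:
  L(x, lambda) = (1/2) x^T Q x + c^T x + lambda^T (A x - b)
Stationarity (grad_x L = 0): Q x + c + A^T lambda = 0.
Primal feasibility: A x = b.

This gives the KKT block system:
  [ Q   A^T ] [ x     ]   [-c ]
  [ A    0  ] [ lambda ] = [ b ]

Solving the linear system:
  x*      = (-0.124, -0.3747, -0.3876)
  lambda* = (-0.2655)
  f(x*)   = -1.8367

x* = (-0.124, -0.3747, -0.3876), lambda* = (-0.2655)


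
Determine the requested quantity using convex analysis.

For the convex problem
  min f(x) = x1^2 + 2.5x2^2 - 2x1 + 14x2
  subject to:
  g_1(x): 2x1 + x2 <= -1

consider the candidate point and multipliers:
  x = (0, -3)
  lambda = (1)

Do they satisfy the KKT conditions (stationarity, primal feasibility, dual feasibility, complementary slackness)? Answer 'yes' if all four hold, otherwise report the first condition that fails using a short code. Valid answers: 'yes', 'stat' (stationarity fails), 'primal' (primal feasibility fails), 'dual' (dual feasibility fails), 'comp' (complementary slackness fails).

Gradient of f: grad f(x) = Q x + c = (-2, -1)
Constraint values g_i(x) = a_i^T x - b_i:
  g_1((0, -3)) = -2
Stationarity residual: grad f(x) + sum_i lambda_i a_i = (0, 0)
  -> stationarity OK
Primal feasibility (all g_i <= 0): OK
Dual feasibility (all lambda_i >= 0): OK
Complementary slackness (lambda_i * g_i(x) = 0 for all i): FAILS

Verdict: the first failing condition is complementary_slackness -> comp.

comp


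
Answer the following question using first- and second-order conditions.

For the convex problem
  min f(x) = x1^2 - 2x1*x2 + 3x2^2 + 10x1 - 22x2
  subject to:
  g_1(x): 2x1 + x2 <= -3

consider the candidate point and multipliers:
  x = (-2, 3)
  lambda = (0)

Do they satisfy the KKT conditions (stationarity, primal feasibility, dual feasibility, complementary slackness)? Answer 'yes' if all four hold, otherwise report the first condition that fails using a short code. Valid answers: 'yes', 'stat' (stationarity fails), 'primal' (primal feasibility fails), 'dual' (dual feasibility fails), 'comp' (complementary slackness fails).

Gradient of f: grad f(x) = Q x + c = (0, 0)
Constraint values g_i(x) = a_i^T x - b_i:
  g_1((-2, 3)) = 2
Stationarity residual: grad f(x) + sum_i lambda_i a_i = (0, 0)
  -> stationarity OK
Primal feasibility (all g_i <= 0): FAILS
Dual feasibility (all lambda_i >= 0): OK
Complementary slackness (lambda_i * g_i(x) = 0 for all i): OK

Verdict: the first failing condition is primal_feasibility -> primal.

primal


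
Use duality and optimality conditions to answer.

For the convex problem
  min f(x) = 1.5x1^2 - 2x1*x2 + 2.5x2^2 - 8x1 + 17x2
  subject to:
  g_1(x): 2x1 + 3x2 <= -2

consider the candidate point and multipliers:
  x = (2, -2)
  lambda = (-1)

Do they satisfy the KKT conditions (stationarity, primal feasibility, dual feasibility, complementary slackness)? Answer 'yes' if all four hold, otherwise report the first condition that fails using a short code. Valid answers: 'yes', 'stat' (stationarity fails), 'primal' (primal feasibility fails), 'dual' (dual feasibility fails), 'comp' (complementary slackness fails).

Gradient of f: grad f(x) = Q x + c = (2, 3)
Constraint values g_i(x) = a_i^T x - b_i:
  g_1((2, -2)) = 0
Stationarity residual: grad f(x) + sum_i lambda_i a_i = (0, 0)
  -> stationarity OK
Primal feasibility (all g_i <= 0): OK
Dual feasibility (all lambda_i >= 0): FAILS
Complementary slackness (lambda_i * g_i(x) = 0 for all i): OK

Verdict: the first failing condition is dual_feasibility -> dual.

dual


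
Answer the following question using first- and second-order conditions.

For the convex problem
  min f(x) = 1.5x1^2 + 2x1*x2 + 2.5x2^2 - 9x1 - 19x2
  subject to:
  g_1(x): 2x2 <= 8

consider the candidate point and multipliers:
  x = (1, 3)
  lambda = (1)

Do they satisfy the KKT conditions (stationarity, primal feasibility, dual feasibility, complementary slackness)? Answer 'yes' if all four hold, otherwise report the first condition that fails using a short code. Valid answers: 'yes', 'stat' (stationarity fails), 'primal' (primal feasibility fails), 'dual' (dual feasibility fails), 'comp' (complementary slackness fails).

Gradient of f: grad f(x) = Q x + c = (0, -2)
Constraint values g_i(x) = a_i^T x - b_i:
  g_1((1, 3)) = -2
Stationarity residual: grad f(x) + sum_i lambda_i a_i = (0, 0)
  -> stationarity OK
Primal feasibility (all g_i <= 0): OK
Dual feasibility (all lambda_i >= 0): OK
Complementary slackness (lambda_i * g_i(x) = 0 for all i): FAILS

Verdict: the first failing condition is complementary_slackness -> comp.

comp


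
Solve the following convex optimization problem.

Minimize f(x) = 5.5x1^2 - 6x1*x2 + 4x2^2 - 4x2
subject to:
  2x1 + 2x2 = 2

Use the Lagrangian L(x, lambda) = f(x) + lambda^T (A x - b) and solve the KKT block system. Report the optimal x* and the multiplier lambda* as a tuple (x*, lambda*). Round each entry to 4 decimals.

Form the Lagrangian:
  L(x, lambda) = (1/2) x^T Q x + c^T x + lambda^T (A x - b)
Stationarity (grad_x L = 0): Q x + c + A^T lambda = 0.
Primal feasibility: A x = b.

This gives the KKT block system:
  [ Q   A^T ] [ x     ]   [-c ]
  [ A    0  ] [ lambda ] = [ b ]

Solving the linear system:
  x*      = (0.3226, 0.6774)
  lambda* = (0.2581)
  f(x*)   = -1.6129

x* = (0.3226, 0.6774), lambda* = (0.2581)


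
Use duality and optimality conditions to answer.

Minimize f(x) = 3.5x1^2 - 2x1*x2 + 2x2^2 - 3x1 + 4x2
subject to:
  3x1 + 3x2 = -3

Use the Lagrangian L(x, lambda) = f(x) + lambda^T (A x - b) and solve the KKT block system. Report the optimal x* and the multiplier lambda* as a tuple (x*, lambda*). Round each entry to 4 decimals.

Form the Lagrangian:
  L(x, lambda) = (1/2) x^T Q x + c^T x + lambda^T (A x - b)
Stationarity (grad_x L = 0): Q x + c + A^T lambda = 0.
Primal feasibility: A x = b.

This gives the KKT block system:
  [ Q   A^T ] [ x     ]   [-c ]
  [ A    0  ] [ lambda ] = [ b ]

Solving the linear system:
  x*      = (0.0667, -1.0667)
  lambda* = (0.1333)
  f(x*)   = -2.0333

x* = (0.0667, -1.0667), lambda* = (0.1333)


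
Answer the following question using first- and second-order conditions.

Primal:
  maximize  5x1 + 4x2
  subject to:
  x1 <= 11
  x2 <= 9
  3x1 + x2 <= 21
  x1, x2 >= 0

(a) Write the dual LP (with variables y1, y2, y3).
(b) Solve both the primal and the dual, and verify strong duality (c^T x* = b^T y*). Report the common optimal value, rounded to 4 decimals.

The standard primal-dual pair for 'max c^T x s.t. A x <= b, x >= 0' is:
  Dual:  min b^T y  s.t.  A^T y >= c,  y >= 0.

So the dual LP is:
  minimize  11y1 + 9y2 + 21y3
  subject to:
    y1 + 3y3 >= 5
    y2 + y3 >= 4
    y1, y2, y3 >= 0

Solving the primal: x* = (4, 9).
  primal value c^T x* = 56.
Solving the dual: y* = (0, 2.3333, 1.6667).
  dual value b^T y* = 56.
Strong duality: c^T x* = b^T y*. Confirmed.

56


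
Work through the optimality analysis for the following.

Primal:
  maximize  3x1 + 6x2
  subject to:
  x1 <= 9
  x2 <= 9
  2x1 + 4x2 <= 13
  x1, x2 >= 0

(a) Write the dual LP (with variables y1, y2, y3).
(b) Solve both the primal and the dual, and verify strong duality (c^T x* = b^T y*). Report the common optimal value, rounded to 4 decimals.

The standard primal-dual pair for 'max c^T x s.t. A x <= b, x >= 0' is:
  Dual:  min b^T y  s.t.  A^T y >= c,  y >= 0.

So the dual LP is:
  minimize  9y1 + 9y2 + 13y3
  subject to:
    y1 + 2y3 >= 3
    y2 + 4y3 >= 6
    y1, y2, y3 >= 0

Solving the primal: x* = (6.5, 0).
  primal value c^T x* = 19.5.
Solving the dual: y* = (0, 0, 1.5).
  dual value b^T y* = 19.5.
Strong duality: c^T x* = b^T y*. Confirmed.

19.5


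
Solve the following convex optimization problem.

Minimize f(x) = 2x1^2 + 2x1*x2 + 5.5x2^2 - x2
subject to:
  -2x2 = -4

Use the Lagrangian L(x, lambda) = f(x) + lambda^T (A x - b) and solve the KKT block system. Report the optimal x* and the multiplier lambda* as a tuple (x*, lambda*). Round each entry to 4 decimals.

Form the Lagrangian:
  L(x, lambda) = (1/2) x^T Q x + c^T x + lambda^T (A x - b)
Stationarity (grad_x L = 0): Q x + c + A^T lambda = 0.
Primal feasibility: A x = b.

This gives the KKT block system:
  [ Q   A^T ] [ x     ]   [-c ]
  [ A    0  ] [ lambda ] = [ b ]

Solving the linear system:
  x*      = (-1, 2)
  lambda* = (9.5)
  f(x*)   = 18

x* = (-1, 2), lambda* = (9.5)


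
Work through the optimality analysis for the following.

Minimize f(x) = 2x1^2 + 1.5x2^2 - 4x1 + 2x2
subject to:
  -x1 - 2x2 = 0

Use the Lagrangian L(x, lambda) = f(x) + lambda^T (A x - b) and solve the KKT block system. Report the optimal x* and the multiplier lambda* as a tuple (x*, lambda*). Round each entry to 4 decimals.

Form the Lagrangian:
  L(x, lambda) = (1/2) x^T Q x + c^T x + lambda^T (A x - b)
Stationarity (grad_x L = 0): Q x + c + A^T lambda = 0.
Primal feasibility: A x = b.

This gives the KKT block system:
  [ Q   A^T ] [ x     ]   [-c ]
  [ A    0  ] [ lambda ] = [ b ]

Solving the linear system:
  x*      = (1.0526, -0.5263)
  lambda* = (0.2105)
  f(x*)   = -2.6316

x* = (1.0526, -0.5263), lambda* = (0.2105)


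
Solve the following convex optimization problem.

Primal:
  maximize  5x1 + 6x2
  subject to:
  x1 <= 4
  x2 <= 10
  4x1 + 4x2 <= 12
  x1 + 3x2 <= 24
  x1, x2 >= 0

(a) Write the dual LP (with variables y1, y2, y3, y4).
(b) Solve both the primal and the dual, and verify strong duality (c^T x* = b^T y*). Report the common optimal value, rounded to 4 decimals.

The standard primal-dual pair for 'max c^T x s.t. A x <= b, x >= 0' is:
  Dual:  min b^T y  s.t.  A^T y >= c,  y >= 0.

So the dual LP is:
  minimize  4y1 + 10y2 + 12y3 + 24y4
  subject to:
    y1 + 4y3 + y4 >= 5
    y2 + 4y3 + 3y4 >= 6
    y1, y2, y3, y4 >= 0

Solving the primal: x* = (0, 3).
  primal value c^T x* = 18.
Solving the dual: y* = (0, 0, 1.5, 0).
  dual value b^T y* = 18.
Strong duality: c^T x* = b^T y*. Confirmed.

18


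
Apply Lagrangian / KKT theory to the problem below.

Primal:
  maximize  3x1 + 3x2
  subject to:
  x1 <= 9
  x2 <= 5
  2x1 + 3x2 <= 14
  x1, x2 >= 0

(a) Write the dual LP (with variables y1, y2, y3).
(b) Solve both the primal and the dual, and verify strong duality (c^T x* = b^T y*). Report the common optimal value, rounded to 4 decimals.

The standard primal-dual pair for 'max c^T x s.t. A x <= b, x >= 0' is:
  Dual:  min b^T y  s.t.  A^T y >= c,  y >= 0.

So the dual LP is:
  minimize  9y1 + 5y2 + 14y3
  subject to:
    y1 + 2y3 >= 3
    y2 + 3y3 >= 3
    y1, y2, y3 >= 0

Solving the primal: x* = (7, 0).
  primal value c^T x* = 21.
Solving the dual: y* = (0, 0, 1.5).
  dual value b^T y* = 21.
Strong duality: c^T x* = b^T y*. Confirmed.

21


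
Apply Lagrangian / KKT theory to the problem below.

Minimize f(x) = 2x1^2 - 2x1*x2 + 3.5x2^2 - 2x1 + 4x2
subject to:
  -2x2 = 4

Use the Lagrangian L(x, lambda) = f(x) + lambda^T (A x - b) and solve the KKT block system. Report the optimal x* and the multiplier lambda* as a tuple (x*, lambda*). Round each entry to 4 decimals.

Form the Lagrangian:
  L(x, lambda) = (1/2) x^T Q x + c^T x + lambda^T (A x - b)
Stationarity (grad_x L = 0): Q x + c + A^T lambda = 0.
Primal feasibility: A x = b.

This gives the KKT block system:
  [ Q   A^T ] [ x     ]   [-c ]
  [ A    0  ] [ lambda ] = [ b ]

Solving the linear system:
  x*      = (-0.5, -2)
  lambda* = (-4.5)
  f(x*)   = 5.5

x* = (-0.5, -2), lambda* = (-4.5)


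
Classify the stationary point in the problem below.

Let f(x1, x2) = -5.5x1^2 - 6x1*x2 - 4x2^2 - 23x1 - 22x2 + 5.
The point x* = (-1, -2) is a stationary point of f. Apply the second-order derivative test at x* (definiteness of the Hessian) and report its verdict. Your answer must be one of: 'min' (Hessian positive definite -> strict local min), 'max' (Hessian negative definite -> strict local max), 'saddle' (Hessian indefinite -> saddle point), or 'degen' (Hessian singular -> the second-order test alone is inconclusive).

Compute the Hessian H = grad^2 f:
  H = [[-11, -6], [-6, -8]]
Verify stationarity: grad f(x*) = H x* + g = (0, 0).
Eigenvalues of H: -15.6847, -3.3153.
Both eigenvalues < 0, so H is negative definite -> x* is a strict local max.

max


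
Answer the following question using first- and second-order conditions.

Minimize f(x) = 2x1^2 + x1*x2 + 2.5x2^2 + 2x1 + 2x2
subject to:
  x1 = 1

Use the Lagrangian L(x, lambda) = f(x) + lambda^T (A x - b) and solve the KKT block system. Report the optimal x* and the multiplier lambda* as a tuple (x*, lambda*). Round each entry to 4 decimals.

Form the Lagrangian:
  L(x, lambda) = (1/2) x^T Q x + c^T x + lambda^T (A x - b)
Stationarity (grad_x L = 0): Q x + c + A^T lambda = 0.
Primal feasibility: A x = b.

This gives the KKT block system:
  [ Q   A^T ] [ x     ]   [-c ]
  [ A    0  ] [ lambda ] = [ b ]

Solving the linear system:
  x*      = (1, -0.6)
  lambda* = (-5.4)
  f(x*)   = 3.1

x* = (1, -0.6), lambda* = (-5.4)


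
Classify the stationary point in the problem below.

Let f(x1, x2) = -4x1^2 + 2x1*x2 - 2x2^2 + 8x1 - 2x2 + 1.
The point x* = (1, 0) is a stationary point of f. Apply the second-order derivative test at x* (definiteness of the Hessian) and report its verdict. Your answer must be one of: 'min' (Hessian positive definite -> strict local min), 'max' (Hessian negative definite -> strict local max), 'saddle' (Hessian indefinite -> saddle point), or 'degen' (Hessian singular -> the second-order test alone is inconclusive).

Compute the Hessian H = grad^2 f:
  H = [[-8, 2], [2, -4]]
Verify stationarity: grad f(x*) = H x* + g = (0, 0).
Eigenvalues of H: -8.8284, -3.1716.
Both eigenvalues < 0, so H is negative definite -> x* is a strict local max.

max


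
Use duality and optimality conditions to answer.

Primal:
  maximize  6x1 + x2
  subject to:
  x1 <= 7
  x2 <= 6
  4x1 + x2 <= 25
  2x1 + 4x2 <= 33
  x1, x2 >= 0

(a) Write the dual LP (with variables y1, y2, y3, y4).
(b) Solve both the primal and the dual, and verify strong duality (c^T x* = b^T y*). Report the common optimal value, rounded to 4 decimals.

The standard primal-dual pair for 'max c^T x s.t. A x <= b, x >= 0' is:
  Dual:  min b^T y  s.t.  A^T y >= c,  y >= 0.

So the dual LP is:
  minimize  7y1 + 6y2 + 25y3 + 33y4
  subject to:
    y1 + 4y3 + 2y4 >= 6
    y2 + y3 + 4y4 >= 1
    y1, y2, y3, y4 >= 0

Solving the primal: x* = (6.25, 0).
  primal value c^T x* = 37.5.
Solving the dual: y* = (0, 0, 1.5, 0).
  dual value b^T y* = 37.5.
Strong duality: c^T x* = b^T y*. Confirmed.

37.5


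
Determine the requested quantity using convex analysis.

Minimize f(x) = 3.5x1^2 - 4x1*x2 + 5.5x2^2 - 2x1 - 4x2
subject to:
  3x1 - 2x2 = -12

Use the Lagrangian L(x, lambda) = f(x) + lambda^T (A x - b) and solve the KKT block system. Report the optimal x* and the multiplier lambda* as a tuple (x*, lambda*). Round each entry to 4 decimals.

Form the Lagrangian:
  L(x, lambda) = (1/2) x^T Q x + c^T x + lambda^T (A x - b)
Stationarity (grad_x L = 0): Q x + c + A^T lambda = 0.
Primal feasibility: A x = b.

This gives the KKT block system:
  [ Q   A^T ] [ x     ]   [-c ]
  [ A    0  ] [ lambda ] = [ b ]

Solving the linear system:
  x*      = (-3.3924, 0.9114)
  lambda* = (9.7975)
  f(x*)   = 60.3544

x* = (-3.3924, 0.9114), lambda* = (9.7975)


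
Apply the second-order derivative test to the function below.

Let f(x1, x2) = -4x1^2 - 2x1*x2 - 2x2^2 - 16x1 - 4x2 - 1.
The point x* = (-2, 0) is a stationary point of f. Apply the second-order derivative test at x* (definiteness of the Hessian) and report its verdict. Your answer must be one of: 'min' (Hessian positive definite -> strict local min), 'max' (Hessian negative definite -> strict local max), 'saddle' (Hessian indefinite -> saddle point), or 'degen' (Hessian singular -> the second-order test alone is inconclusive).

Compute the Hessian H = grad^2 f:
  H = [[-8, -2], [-2, -4]]
Verify stationarity: grad f(x*) = H x* + g = (0, 0).
Eigenvalues of H: -8.8284, -3.1716.
Both eigenvalues < 0, so H is negative definite -> x* is a strict local max.

max


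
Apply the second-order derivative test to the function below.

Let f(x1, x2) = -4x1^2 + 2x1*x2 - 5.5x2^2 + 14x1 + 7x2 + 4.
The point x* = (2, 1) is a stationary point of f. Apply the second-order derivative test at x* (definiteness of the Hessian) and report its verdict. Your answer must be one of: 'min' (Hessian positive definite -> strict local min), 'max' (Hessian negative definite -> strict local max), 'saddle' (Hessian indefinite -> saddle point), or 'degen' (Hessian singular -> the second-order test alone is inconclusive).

Compute the Hessian H = grad^2 f:
  H = [[-8, 2], [2, -11]]
Verify stationarity: grad f(x*) = H x* + g = (0, 0).
Eigenvalues of H: -12, -7.
Both eigenvalues < 0, so H is negative definite -> x* is a strict local max.

max


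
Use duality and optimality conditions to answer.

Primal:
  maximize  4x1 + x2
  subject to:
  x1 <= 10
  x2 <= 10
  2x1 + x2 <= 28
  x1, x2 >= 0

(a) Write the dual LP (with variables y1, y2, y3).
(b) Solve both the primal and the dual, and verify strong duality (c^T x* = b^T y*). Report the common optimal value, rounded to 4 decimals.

The standard primal-dual pair for 'max c^T x s.t. A x <= b, x >= 0' is:
  Dual:  min b^T y  s.t.  A^T y >= c,  y >= 0.

So the dual LP is:
  minimize  10y1 + 10y2 + 28y3
  subject to:
    y1 + 2y3 >= 4
    y2 + y3 >= 1
    y1, y2, y3 >= 0

Solving the primal: x* = (10, 8).
  primal value c^T x* = 48.
Solving the dual: y* = (2, 0, 1).
  dual value b^T y* = 48.
Strong duality: c^T x* = b^T y*. Confirmed.

48


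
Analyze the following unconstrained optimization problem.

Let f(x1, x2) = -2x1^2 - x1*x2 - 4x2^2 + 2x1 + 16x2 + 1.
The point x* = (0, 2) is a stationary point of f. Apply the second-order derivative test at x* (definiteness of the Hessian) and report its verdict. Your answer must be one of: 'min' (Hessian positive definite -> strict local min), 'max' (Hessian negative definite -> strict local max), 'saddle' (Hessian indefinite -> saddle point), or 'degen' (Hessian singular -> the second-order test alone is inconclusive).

Compute the Hessian H = grad^2 f:
  H = [[-4, -1], [-1, -8]]
Verify stationarity: grad f(x*) = H x* + g = (0, 0).
Eigenvalues of H: -8.2361, -3.7639.
Both eigenvalues < 0, so H is negative definite -> x* is a strict local max.

max


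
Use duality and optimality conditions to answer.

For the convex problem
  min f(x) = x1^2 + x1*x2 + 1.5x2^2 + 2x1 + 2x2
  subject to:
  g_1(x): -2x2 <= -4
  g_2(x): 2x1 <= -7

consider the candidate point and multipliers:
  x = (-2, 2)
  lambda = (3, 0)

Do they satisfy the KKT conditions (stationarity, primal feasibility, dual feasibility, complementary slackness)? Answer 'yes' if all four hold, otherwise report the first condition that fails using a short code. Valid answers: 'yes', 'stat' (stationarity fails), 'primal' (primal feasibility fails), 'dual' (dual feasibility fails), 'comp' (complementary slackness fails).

Gradient of f: grad f(x) = Q x + c = (0, 6)
Constraint values g_i(x) = a_i^T x - b_i:
  g_1((-2, 2)) = 0
  g_2((-2, 2)) = 3
Stationarity residual: grad f(x) + sum_i lambda_i a_i = (0, 0)
  -> stationarity OK
Primal feasibility (all g_i <= 0): FAILS
Dual feasibility (all lambda_i >= 0): OK
Complementary slackness (lambda_i * g_i(x) = 0 for all i): OK

Verdict: the first failing condition is primal_feasibility -> primal.

primal


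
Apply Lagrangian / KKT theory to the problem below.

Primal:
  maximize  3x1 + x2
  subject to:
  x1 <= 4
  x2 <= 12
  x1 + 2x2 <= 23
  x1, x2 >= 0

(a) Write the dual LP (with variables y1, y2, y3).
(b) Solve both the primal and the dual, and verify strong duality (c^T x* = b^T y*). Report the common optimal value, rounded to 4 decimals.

The standard primal-dual pair for 'max c^T x s.t. A x <= b, x >= 0' is:
  Dual:  min b^T y  s.t.  A^T y >= c,  y >= 0.

So the dual LP is:
  minimize  4y1 + 12y2 + 23y3
  subject to:
    y1 + y3 >= 3
    y2 + 2y3 >= 1
    y1, y2, y3 >= 0

Solving the primal: x* = (4, 9.5).
  primal value c^T x* = 21.5.
Solving the dual: y* = (2.5, 0, 0.5).
  dual value b^T y* = 21.5.
Strong duality: c^T x* = b^T y*. Confirmed.

21.5


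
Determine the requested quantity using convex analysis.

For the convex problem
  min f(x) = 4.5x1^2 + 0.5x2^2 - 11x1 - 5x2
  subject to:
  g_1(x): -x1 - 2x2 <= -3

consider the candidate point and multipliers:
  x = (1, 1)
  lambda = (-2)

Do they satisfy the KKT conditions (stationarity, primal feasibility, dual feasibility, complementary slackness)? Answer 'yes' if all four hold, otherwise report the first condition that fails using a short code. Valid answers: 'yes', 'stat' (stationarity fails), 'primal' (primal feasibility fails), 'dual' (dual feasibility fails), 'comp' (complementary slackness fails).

Gradient of f: grad f(x) = Q x + c = (-2, -4)
Constraint values g_i(x) = a_i^T x - b_i:
  g_1((1, 1)) = 0
Stationarity residual: grad f(x) + sum_i lambda_i a_i = (0, 0)
  -> stationarity OK
Primal feasibility (all g_i <= 0): OK
Dual feasibility (all lambda_i >= 0): FAILS
Complementary slackness (lambda_i * g_i(x) = 0 for all i): OK

Verdict: the first failing condition is dual_feasibility -> dual.

dual


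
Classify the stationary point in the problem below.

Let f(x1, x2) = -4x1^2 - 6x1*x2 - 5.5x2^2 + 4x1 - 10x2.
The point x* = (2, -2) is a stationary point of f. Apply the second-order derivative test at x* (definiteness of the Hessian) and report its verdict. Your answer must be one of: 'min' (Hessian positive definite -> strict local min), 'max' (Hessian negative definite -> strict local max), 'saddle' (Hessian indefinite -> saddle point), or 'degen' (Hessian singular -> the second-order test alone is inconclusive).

Compute the Hessian H = grad^2 f:
  H = [[-8, -6], [-6, -11]]
Verify stationarity: grad f(x*) = H x* + g = (0, 0).
Eigenvalues of H: -15.6847, -3.3153.
Both eigenvalues < 0, so H is negative definite -> x* is a strict local max.

max


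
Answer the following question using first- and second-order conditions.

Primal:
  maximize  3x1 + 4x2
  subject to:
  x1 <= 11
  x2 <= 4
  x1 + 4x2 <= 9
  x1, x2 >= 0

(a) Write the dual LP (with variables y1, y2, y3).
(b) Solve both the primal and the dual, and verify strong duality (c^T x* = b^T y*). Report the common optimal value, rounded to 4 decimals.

The standard primal-dual pair for 'max c^T x s.t. A x <= b, x >= 0' is:
  Dual:  min b^T y  s.t.  A^T y >= c,  y >= 0.

So the dual LP is:
  minimize  11y1 + 4y2 + 9y3
  subject to:
    y1 + y3 >= 3
    y2 + 4y3 >= 4
    y1, y2, y3 >= 0

Solving the primal: x* = (9, 0).
  primal value c^T x* = 27.
Solving the dual: y* = (0, 0, 3).
  dual value b^T y* = 27.
Strong duality: c^T x* = b^T y*. Confirmed.

27


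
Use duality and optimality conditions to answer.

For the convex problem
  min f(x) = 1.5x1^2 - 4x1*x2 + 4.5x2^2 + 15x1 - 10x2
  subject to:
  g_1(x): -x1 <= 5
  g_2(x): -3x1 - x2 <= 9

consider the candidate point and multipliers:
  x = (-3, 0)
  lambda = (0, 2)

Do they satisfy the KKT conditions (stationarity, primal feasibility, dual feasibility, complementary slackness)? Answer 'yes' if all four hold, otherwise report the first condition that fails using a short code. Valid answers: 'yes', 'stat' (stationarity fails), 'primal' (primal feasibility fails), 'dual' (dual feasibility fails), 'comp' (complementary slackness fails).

Gradient of f: grad f(x) = Q x + c = (6, 2)
Constraint values g_i(x) = a_i^T x - b_i:
  g_1((-3, 0)) = -2
  g_2((-3, 0)) = 0
Stationarity residual: grad f(x) + sum_i lambda_i a_i = (0, 0)
  -> stationarity OK
Primal feasibility (all g_i <= 0): OK
Dual feasibility (all lambda_i >= 0): OK
Complementary slackness (lambda_i * g_i(x) = 0 for all i): OK

Verdict: yes, KKT holds.

yes


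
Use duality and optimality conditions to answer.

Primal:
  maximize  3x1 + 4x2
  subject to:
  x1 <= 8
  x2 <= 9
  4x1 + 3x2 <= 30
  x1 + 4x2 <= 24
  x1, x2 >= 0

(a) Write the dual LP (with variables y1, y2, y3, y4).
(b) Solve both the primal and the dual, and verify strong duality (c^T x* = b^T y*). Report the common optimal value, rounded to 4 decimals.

The standard primal-dual pair for 'max c^T x s.t. A x <= b, x >= 0' is:
  Dual:  min b^T y  s.t.  A^T y >= c,  y >= 0.

So the dual LP is:
  minimize  8y1 + 9y2 + 30y3 + 24y4
  subject to:
    y1 + 4y3 + y4 >= 3
    y2 + 3y3 + 4y4 >= 4
    y1, y2, y3, y4 >= 0

Solving the primal: x* = (3.6923, 5.0769).
  primal value c^T x* = 31.3846.
Solving the dual: y* = (0, 0, 0.6154, 0.5385).
  dual value b^T y* = 31.3846.
Strong duality: c^T x* = b^T y*. Confirmed.

31.3846


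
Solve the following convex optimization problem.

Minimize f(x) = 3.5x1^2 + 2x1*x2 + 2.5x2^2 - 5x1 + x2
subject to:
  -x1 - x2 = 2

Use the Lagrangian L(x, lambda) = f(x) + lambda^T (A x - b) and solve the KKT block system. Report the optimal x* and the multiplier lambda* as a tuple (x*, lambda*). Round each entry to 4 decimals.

Form the Lagrangian:
  L(x, lambda) = (1/2) x^T Q x + c^T x + lambda^T (A x - b)
Stationarity (grad_x L = 0): Q x + c + A^T lambda = 0.
Primal feasibility: A x = b.

This gives the KKT block system:
  [ Q   A^T ] [ x     ]   [-c ]
  [ A    0  ] [ lambda ] = [ b ]

Solving the linear system:
  x*      = (0, -2)
  lambda* = (-9)
  f(x*)   = 8

x* = (0, -2), lambda* = (-9)


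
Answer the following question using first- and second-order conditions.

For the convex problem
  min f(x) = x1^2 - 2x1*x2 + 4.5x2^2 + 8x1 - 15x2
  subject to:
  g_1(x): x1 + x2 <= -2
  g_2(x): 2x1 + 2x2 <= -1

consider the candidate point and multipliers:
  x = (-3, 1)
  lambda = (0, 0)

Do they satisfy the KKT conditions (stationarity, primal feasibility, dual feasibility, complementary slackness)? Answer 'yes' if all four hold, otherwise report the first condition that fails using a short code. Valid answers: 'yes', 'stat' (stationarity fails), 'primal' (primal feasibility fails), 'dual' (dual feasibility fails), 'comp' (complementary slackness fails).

Gradient of f: grad f(x) = Q x + c = (0, 0)
Constraint values g_i(x) = a_i^T x - b_i:
  g_1((-3, 1)) = 0
  g_2((-3, 1)) = -3
Stationarity residual: grad f(x) + sum_i lambda_i a_i = (0, 0)
  -> stationarity OK
Primal feasibility (all g_i <= 0): OK
Dual feasibility (all lambda_i >= 0): OK
Complementary slackness (lambda_i * g_i(x) = 0 for all i): OK

Verdict: yes, KKT holds.

yes


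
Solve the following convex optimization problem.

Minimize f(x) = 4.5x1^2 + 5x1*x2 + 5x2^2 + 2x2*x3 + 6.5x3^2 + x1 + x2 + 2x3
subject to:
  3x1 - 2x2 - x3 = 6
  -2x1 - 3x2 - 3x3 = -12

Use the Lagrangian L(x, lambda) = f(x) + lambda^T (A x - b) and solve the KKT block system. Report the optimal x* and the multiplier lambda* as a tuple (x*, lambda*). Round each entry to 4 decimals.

Form the Lagrangian:
  L(x, lambda) = (1/2) x^T Q x + c^T x + lambda^T (A x - b)
Stationarity (grad_x L = 0): Q x + c + A^T lambda = 0.
Primal feasibility: A x = b.

This gives the KKT block system:
  [ Q   A^T ] [ x     ]   [-c ]
  [ A    0  ] [ lambda ] = [ b ]

Solving the linear system:
  x*      = (2.8281, 0.3697, 1.7449)
  lambda* = (-3.0961, 9.5065)
  f(x*)   = 69.671

x* = (2.8281, 0.3697, 1.7449), lambda* = (-3.0961, 9.5065)


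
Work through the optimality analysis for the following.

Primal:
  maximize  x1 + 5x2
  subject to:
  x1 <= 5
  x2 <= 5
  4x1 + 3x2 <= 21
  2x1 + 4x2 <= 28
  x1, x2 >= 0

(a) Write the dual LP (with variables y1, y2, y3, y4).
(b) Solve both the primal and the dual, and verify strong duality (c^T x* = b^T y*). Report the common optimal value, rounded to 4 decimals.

The standard primal-dual pair for 'max c^T x s.t. A x <= b, x >= 0' is:
  Dual:  min b^T y  s.t.  A^T y >= c,  y >= 0.

So the dual LP is:
  minimize  5y1 + 5y2 + 21y3 + 28y4
  subject to:
    y1 + 4y3 + 2y4 >= 1
    y2 + 3y3 + 4y4 >= 5
    y1, y2, y3, y4 >= 0

Solving the primal: x* = (1.5, 5).
  primal value c^T x* = 26.5.
Solving the dual: y* = (0, 4.25, 0.25, 0).
  dual value b^T y* = 26.5.
Strong duality: c^T x* = b^T y*. Confirmed.

26.5


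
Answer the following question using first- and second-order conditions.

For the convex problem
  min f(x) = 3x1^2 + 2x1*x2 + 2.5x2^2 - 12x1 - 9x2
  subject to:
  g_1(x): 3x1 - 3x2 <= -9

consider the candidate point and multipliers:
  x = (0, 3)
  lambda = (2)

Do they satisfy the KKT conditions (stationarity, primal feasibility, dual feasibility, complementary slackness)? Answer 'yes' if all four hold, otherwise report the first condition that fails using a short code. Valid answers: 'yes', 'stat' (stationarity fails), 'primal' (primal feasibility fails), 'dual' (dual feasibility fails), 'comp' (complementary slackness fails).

Gradient of f: grad f(x) = Q x + c = (-6, 6)
Constraint values g_i(x) = a_i^T x - b_i:
  g_1((0, 3)) = 0
Stationarity residual: grad f(x) + sum_i lambda_i a_i = (0, 0)
  -> stationarity OK
Primal feasibility (all g_i <= 0): OK
Dual feasibility (all lambda_i >= 0): OK
Complementary slackness (lambda_i * g_i(x) = 0 for all i): OK

Verdict: yes, KKT holds.

yes


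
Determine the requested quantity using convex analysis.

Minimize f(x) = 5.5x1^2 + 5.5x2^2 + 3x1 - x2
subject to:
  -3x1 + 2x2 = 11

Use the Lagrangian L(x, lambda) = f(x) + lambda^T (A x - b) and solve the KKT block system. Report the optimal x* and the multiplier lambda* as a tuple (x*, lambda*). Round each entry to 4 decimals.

Form the Lagrangian:
  L(x, lambda) = (1/2) x^T Q x + c^T x + lambda^T (A x - b)
Stationarity (grad_x L = 0): Q x + c + A^T lambda = 0.
Primal feasibility: A x = b.

This gives the KKT block system:
  [ Q   A^T ] [ x     ]   [-c ]
  [ A    0  ] [ lambda ] = [ b ]

Solving the linear system:
  x*      = (-2.5804, 1.6294)
  lambda* = (-8.4615)
  f(x*)   = 41.8531

x* = (-2.5804, 1.6294), lambda* = (-8.4615)


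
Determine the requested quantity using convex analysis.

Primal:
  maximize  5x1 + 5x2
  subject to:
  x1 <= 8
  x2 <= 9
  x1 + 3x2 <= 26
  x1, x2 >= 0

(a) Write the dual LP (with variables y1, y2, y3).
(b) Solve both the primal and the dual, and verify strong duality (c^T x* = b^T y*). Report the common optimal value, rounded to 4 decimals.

The standard primal-dual pair for 'max c^T x s.t. A x <= b, x >= 0' is:
  Dual:  min b^T y  s.t.  A^T y >= c,  y >= 0.

So the dual LP is:
  minimize  8y1 + 9y2 + 26y3
  subject to:
    y1 + y3 >= 5
    y2 + 3y3 >= 5
    y1, y2, y3 >= 0

Solving the primal: x* = (8, 6).
  primal value c^T x* = 70.
Solving the dual: y* = (3.3333, 0, 1.6667).
  dual value b^T y* = 70.
Strong duality: c^T x* = b^T y*. Confirmed.

70


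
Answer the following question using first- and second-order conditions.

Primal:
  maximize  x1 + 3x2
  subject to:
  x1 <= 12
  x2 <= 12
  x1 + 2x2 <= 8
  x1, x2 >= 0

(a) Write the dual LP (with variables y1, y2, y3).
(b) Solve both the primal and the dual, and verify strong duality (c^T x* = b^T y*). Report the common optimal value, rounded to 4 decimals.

The standard primal-dual pair for 'max c^T x s.t. A x <= b, x >= 0' is:
  Dual:  min b^T y  s.t.  A^T y >= c,  y >= 0.

So the dual LP is:
  minimize  12y1 + 12y2 + 8y3
  subject to:
    y1 + y3 >= 1
    y2 + 2y3 >= 3
    y1, y2, y3 >= 0

Solving the primal: x* = (0, 4).
  primal value c^T x* = 12.
Solving the dual: y* = (0, 0, 1.5).
  dual value b^T y* = 12.
Strong duality: c^T x* = b^T y*. Confirmed.

12


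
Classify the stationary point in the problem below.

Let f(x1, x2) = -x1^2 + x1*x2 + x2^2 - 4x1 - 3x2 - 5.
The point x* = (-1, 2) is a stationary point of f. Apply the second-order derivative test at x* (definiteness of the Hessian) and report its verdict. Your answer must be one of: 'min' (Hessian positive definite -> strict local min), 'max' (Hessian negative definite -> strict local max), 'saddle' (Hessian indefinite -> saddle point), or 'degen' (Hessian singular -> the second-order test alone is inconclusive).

Compute the Hessian H = grad^2 f:
  H = [[-2, 1], [1, 2]]
Verify stationarity: grad f(x*) = H x* + g = (0, 0).
Eigenvalues of H: -2.2361, 2.2361.
Eigenvalues have mixed signs, so H is indefinite -> x* is a saddle point.

saddle


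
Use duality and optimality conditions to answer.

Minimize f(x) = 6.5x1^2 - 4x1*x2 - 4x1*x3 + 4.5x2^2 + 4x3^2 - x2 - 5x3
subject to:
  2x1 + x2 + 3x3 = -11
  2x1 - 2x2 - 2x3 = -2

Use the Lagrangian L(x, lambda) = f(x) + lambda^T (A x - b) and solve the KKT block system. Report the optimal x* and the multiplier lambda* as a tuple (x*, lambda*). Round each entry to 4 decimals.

Form the Lagrangian:
  L(x, lambda) = (1/2) x^T Q x + c^T x + lambda^T (A x - b)
Stationarity (grad_x L = 0): Q x + c + A^T lambda = 0.
Primal feasibility: A x = b.

This gives the KKT block system:
  [ Q   A^T ] [ x     ]   [-c ]
  [ A    0  ] [ lambda ] = [ b ]

Solving the linear system:
  x*      = (-2.9085, -0.2713, -1.6372)
  lambda* = (7.3281, 7.7603)
  f(x*)   = 52.2934

x* = (-2.9085, -0.2713, -1.6372), lambda* = (7.3281, 7.7603)


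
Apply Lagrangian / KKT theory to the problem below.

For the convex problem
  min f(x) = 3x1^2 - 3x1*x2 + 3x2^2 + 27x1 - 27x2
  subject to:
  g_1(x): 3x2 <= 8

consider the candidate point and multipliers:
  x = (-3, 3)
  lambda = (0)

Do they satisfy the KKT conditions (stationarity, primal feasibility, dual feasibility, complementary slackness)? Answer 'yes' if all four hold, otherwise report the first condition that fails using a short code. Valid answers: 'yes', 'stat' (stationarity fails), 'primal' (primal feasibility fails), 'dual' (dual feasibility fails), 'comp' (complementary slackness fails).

Gradient of f: grad f(x) = Q x + c = (0, 0)
Constraint values g_i(x) = a_i^T x - b_i:
  g_1((-3, 3)) = 1
Stationarity residual: grad f(x) + sum_i lambda_i a_i = (0, 0)
  -> stationarity OK
Primal feasibility (all g_i <= 0): FAILS
Dual feasibility (all lambda_i >= 0): OK
Complementary slackness (lambda_i * g_i(x) = 0 for all i): OK

Verdict: the first failing condition is primal_feasibility -> primal.

primal


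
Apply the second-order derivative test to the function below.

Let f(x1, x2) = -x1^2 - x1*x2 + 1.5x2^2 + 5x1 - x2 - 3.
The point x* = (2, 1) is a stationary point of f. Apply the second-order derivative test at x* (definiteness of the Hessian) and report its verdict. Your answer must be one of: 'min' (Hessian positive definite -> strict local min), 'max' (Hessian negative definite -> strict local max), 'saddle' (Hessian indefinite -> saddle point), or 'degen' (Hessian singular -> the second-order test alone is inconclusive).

Compute the Hessian H = grad^2 f:
  H = [[-2, -1], [-1, 3]]
Verify stationarity: grad f(x*) = H x* + g = (0, 0).
Eigenvalues of H: -2.1926, 3.1926.
Eigenvalues have mixed signs, so H is indefinite -> x* is a saddle point.

saddle


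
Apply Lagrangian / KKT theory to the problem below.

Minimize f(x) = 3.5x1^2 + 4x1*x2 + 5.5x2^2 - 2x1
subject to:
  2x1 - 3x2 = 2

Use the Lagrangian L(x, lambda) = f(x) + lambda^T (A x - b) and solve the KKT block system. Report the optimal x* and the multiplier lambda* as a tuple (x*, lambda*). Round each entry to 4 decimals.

Form the Lagrangian:
  L(x, lambda) = (1/2) x^T Q x + c^T x + lambda^T (A x - b)
Stationarity (grad_x L = 0): Q x + c + A^T lambda = 0.
Primal feasibility: A x = b.

This gives the KKT block system:
  [ Q   A^T ] [ x     ]   [-c ]
  [ A    0  ] [ lambda ] = [ b ]

Solving the linear system:
  x*      = (0.5548, -0.2968)
  lambda* = (-0.3484)
  f(x*)   = -0.2065

x* = (0.5548, -0.2968), lambda* = (-0.3484)


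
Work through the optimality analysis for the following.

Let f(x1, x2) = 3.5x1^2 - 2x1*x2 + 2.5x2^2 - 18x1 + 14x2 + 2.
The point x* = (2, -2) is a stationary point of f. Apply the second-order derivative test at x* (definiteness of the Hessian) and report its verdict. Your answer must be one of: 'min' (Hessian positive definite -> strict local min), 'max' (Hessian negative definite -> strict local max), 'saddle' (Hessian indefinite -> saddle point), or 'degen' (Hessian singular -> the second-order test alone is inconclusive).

Compute the Hessian H = grad^2 f:
  H = [[7, -2], [-2, 5]]
Verify stationarity: grad f(x*) = H x* + g = (0, 0).
Eigenvalues of H: 3.7639, 8.2361.
Both eigenvalues > 0, so H is positive definite -> x* is a strict local min.

min


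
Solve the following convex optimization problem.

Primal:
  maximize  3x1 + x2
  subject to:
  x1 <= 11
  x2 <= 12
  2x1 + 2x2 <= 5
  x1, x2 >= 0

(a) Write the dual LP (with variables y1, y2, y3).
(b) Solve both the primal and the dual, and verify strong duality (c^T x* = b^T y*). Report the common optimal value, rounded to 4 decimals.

The standard primal-dual pair for 'max c^T x s.t. A x <= b, x >= 0' is:
  Dual:  min b^T y  s.t.  A^T y >= c,  y >= 0.

So the dual LP is:
  minimize  11y1 + 12y2 + 5y3
  subject to:
    y1 + 2y3 >= 3
    y2 + 2y3 >= 1
    y1, y2, y3 >= 0

Solving the primal: x* = (2.5, 0).
  primal value c^T x* = 7.5.
Solving the dual: y* = (0, 0, 1.5).
  dual value b^T y* = 7.5.
Strong duality: c^T x* = b^T y*. Confirmed.

7.5
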